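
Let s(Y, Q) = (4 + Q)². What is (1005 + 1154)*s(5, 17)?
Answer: 952119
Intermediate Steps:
(1005 + 1154)*s(5, 17) = (1005 + 1154)*(4 + 17)² = 2159*21² = 2159*441 = 952119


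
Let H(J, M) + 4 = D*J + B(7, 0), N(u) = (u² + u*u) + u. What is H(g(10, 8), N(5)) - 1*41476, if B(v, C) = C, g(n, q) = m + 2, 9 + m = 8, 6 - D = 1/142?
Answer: -5889309/142 ≈ -41474.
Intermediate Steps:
D = 851/142 (D = 6 - 1/142 = 851/142 ≈ 5.9930)
m = -1 (m = -9 + 8 = -1)
g(n, q) = 1 (g(n, q) = -1 + 2 = 1)
N(u) = u + 2*u² (N(u) = (u² + u²) + u = 2*u² + u = u + 2*u²)
H(J, M) = -4 + 851*J/142 (H(J, M) = -4 + (851*J/142 + 0) = -4 + 851*J/142)
H(g(10, 8), N(5)) - 1*41476 = (-4 + (851/142)*1) - 1*41476 = (-4 + 851/142) - 41476 = 283/142 - 41476 = -5889309/142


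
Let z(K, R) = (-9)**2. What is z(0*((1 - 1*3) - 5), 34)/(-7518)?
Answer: -27/2506 ≈ -0.010774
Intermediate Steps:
z(K, R) = 81
z(0*((1 - 1*3) - 5), 34)/(-7518) = 81/(-7518) = 81*(-1/7518) = -27/2506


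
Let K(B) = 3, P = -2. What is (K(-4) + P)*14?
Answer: 14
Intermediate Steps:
(K(-4) + P)*14 = (3 - 2)*14 = 1*14 = 14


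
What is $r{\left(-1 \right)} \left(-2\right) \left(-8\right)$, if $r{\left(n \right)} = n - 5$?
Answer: $-96$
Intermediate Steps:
$r{\left(n \right)} = -5 + n$
$r{\left(-1 \right)} \left(-2\right) \left(-8\right) = \left(-5 - 1\right) \left(-2\right) \left(-8\right) = \left(-6\right) \left(-2\right) \left(-8\right) = 12 \left(-8\right) = -96$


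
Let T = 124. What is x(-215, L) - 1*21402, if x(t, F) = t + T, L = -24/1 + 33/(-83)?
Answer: -21493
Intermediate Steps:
L = -2025/83 (L = -24*1 + 33*(-1/83) = -24 - 33/83 = -2025/83 ≈ -24.398)
x(t, F) = 124 + t (x(t, F) = t + 124 = 124 + t)
x(-215, L) - 1*21402 = (124 - 215) - 1*21402 = -91 - 21402 = -21493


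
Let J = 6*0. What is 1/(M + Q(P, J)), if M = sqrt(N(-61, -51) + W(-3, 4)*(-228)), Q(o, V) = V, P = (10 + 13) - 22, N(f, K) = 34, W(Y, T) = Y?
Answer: sqrt(718)/718 ≈ 0.037320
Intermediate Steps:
P = 1 (P = 23 - 22 = 1)
J = 0
M = sqrt(718) (M = sqrt(34 - 3*(-228)) = sqrt(34 + 684) = sqrt(718) ≈ 26.796)
1/(M + Q(P, J)) = 1/(sqrt(718) + 0) = 1/(sqrt(718)) = sqrt(718)/718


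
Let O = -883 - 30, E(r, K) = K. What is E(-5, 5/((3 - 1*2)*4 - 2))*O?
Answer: -4565/2 ≈ -2282.5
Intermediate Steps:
O = -913
E(-5, 5/((3 - 1*2)*4 - 2))*O = (5/((3 - 1*2)*4 - 2))*(-913) = (5/((3 - 2)*4 - 2))*(-913) = (5/(1*4 - 2))*(-913) = (5/(4 - 2))*(-913) = (5/2)*(-913) = -4565/2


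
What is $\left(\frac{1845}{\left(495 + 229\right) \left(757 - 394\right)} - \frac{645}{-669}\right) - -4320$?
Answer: $\frac{84413161445}{19535692} \approx 4321.0$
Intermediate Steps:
$\left(\frac{1845}{\left(495 + 229\right) \left(757 - 394\right)} - \frac{645}{-669}\right) - -4320 = \left(\frac{1845}{724 \cdot 363} - - \frac{215}{223}\right) + 4320 = \left(\frac{1845}{262812} + \frac{215}{223}\right) + 4320 = \left(1845 \cdot \frac{1}{262812} + \frac{215}{223}\right) + 4320 = \left(\frac{615}{87604} + \frac{215}{223}\right) + 4320 = \frac{18972005}{19535692} + 4320 = \frac{84413161445}{19535692}$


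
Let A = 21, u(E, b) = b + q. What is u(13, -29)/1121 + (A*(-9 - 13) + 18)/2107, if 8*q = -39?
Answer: -4552789/18895576 ≈ -0.24094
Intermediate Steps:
q = -39/8 (q = (⅛)*(-39) = -39/8 ≈ -4.8750)
u(E, b) = -39/8 + b (u(E, b) = b - 39/8 = -39/8 + b)
u(13, -29)/1121 + (A*(-9 - 13) + 18)/2107 = (-39/8 - 29)/1121 + (21*(-9 - 13) + 18)/2107 = -271/8*1/1121 + (21*(-22) + 18)*(1/2107) = -271/8968 + (-462 + 18)*(1/2107) = -271/8968 - 444*1/2107 = -271/8968 - 444/2107 = -4552789/18895576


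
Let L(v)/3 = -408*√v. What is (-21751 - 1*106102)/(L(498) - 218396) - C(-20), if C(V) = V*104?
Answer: 24421355653307/11737680292 - 19561509*√498/5868840146 ≈ 2080.5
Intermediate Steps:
L(v) = -1224*√v (L(v) = 3*(-408*√v) = -1224*√v)
C(V) = 104*V
(-21751 - 1*106102)/(L(498) - 218396) - C(-20) = (-21751 - 1*106102)/(-1224*√498 - 218396) - 104*(-20) = (-21751 - 106102)/(-218396 - 1224*√498) - 1*(-2080) = -127853/(-218396 - 1224*√498) + 2080 = 2080 - 127853/(-218396 - 1224*√498)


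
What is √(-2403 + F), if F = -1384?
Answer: I*√3787 ≈ 61.539*I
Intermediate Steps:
√(-2403 + F) = √(-2403 - 1384) = √(-3787) = I*√3787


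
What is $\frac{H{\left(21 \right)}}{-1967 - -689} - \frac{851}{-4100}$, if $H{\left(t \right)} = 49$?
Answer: $\frac{443339}{2619900} \approx 0.16922$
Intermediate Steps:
$\frac{H{\left(21 \right)}}{-1967 - -689} - \frac{851}{-4100} = \frac{49}{-1967 - -689} - \frac{851}{-4100} = \frac{49}{-1967 + 689} - - \frac{851}{4100} = \frac{49}{-1278} + \frac{851}{4100} = 49 \left(- \frac{1}{1278}\right) + \frac{851}{4100} = - \frac{49}{1278} + \frac{851}{4100} = \frac{443339}{2619900}$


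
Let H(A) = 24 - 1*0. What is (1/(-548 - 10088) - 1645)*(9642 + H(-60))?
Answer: -84559236093/5318 ≈ -1.5901e+7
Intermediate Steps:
H(A) = 24 (H(A) = 24 + 0 = 24)
(1/(-548 - 10088) - 1645)*(9642 + H(-60)) = (1/(-548 - 10088) - 1645)*(9642 + 24) = (1/(-10636) - 1645)*9666 = (-1/10636 - 1645)*9666 = -17496221/10636*9666 = -84559236093/5318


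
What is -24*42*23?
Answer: -23184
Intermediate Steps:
-24*42*23 = -1008*23 = -23184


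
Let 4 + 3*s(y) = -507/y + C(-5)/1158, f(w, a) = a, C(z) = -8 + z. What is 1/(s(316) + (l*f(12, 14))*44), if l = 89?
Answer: 548892/30091427545 ≈ 1.8241e-5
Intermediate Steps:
s(y) = -4645/3474 - 169/y (s(y) = -4/3 + (-507/y + (-8 - 5)/1158)/3 = -4/3 + (-507/y - 13*1/1158)/3 = -4/3 + (-507/y - 13/1158)/3 = -4/3 + (-13/1158 - 507/y)/3 = -4/3 + (-13/3474 - 169/y) = -4645/3474 - 169/y)
1/(s(316) + (l*f(12, 14))*44) = 1/((-4645/3474 - 169/316) + (89*14)*44) = 1/((-4645/3474 - 169*1/316) + 1246*44) = 1/((-4645/3474 - 169/316) + 54824) = 1/(-1027463/548892 + 54824) = 1/(30091427545/548892) = 548892/30091427545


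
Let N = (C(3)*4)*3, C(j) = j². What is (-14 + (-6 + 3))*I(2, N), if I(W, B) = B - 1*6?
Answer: -1734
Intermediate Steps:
N = 108 (N = (3²*4)*3 = (9*4)*3 = 36*3 = 108)
I(W, B) = -6 + B (I(W, B) = B - 6 = -6 + B)
(-14 + (-6 + 3))*I(2, N) = (-14 + (-6 + 3))*(-6 + 108) = (-14 - 3)*102 = -17*102 = -1734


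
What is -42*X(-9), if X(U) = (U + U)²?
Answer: -13608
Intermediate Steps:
X(U) = 4*U² (X(U) = (2*U)² = 4*U²)
-42*X(-9) = -168*(-9)² = -168*81 = -42*324 = -13608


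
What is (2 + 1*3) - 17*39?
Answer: -658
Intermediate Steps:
(2 + 1*3) - 17*39 = (2 + 3) - 663 = 5 - 663 = -658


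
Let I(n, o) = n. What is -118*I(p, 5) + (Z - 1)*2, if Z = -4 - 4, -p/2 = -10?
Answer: -2378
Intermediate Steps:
p = 20 (p = -2*(-10) = 20)
Z = -8
-118*I(p, 5) + (Z - 1)*2 = -118*20 + (-8 - 1)*2 = -2360 - 9*2 = -2360 - 18 = -2378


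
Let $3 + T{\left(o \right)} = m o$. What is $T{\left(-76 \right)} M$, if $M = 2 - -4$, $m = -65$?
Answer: $29622$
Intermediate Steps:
$T{\left(o \right)} = -3 - 65 o$
$M = 6$ ($M = 2 + 4 = 6$)
$T{\left(-76 \right)} M = \left(-3 - -4940\right) 6 = \left(-3 + 4940\right) 6 = 4937 \cdot 6 = 29622$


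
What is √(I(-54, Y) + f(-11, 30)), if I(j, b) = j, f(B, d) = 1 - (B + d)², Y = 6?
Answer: 3*I*√46 ≈ 20.347*I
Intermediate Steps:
√(I(-54, Y) + f(-11, 30)) = √(-54 + (1 - (-11 + 30)²)) = √(-54 + (1 - 1*19²)) = √(-54 + (1 - 1*361)) = √(-54 + (1 - 361)) = √(-54 - 360) = √(-414) = 3*I*√46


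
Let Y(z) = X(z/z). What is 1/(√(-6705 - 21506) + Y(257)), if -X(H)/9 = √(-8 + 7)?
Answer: -9*I/28130 - I*√28211/28130 ≈ -0.0062908*I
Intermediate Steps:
X(H) = -9*I (X(H) = -9*√(-8 + 7) = -9*I)
Y(z) = -9*I
1/(√(-6705 - 21506) + Y(257)) = 1/(√(-6705 - 21506) - 9*I) = 1/(√(-28211) - 9*I) = 1/(I*√28211 - 9*I) = 1/(-9*I + I*√28211)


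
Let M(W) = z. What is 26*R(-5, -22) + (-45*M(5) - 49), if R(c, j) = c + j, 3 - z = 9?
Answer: -481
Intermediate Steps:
z = -6 (z = 3 - 1*9 = 3 - 9 = -6)
M(W) = -6
26*R(-5, -22) + (-45*M(5) - 49) = 26*(-5 - 22) + (-45*(-6) - 49) = 26*(-27) + (270 - 49) = -702 + 221 = -481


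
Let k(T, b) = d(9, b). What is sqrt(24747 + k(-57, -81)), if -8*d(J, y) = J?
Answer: sqrt(395934)/4 ≈ 157.31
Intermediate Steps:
d(J, y) = -J/8
k(T, b) = -9/8 (k(T, b) = -1/8*9 = -9/8)
sqrt(24747 + k(-57, -81)) = sqrt(24747 - 9/8) = sqrt(197967/8) = sqrt(395934)/4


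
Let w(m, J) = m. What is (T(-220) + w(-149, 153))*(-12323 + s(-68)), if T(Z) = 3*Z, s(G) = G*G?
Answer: 6228491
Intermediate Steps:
s(G) = G**2
(T(-220) + w(-149, 153))*(-12323 + s(-68)) = (3*(-220) - 149)*(-12323 + (-68)**2) = (-660 - 149)*(-12323 + 4624) = -809*(-7699) = 6228491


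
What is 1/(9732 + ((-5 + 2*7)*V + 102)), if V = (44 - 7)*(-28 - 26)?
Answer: -1/8148 ≈ -0.00012273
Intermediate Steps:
V = -1998 (V = 37*(-54) = -1998)
1/(9732 + ((-5 + 2*7)*V + 102)) = 1/(9732 + ((-5 + 2*7)*(-1998) + 102)) = 1/(9732 + ((-5 + 14)*(-1998) + 102)) = 1/(9732 + (9*(-1998) + 102)) = 1/(9732 + (-17982 + 102)) = 1/(9732 - 17880) = 1/(-8148) = -1/8148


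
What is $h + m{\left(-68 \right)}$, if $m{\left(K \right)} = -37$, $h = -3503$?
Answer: $-3540$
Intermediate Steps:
$h + m{\left(-68 \right)} = -3503 - 37 = -3540$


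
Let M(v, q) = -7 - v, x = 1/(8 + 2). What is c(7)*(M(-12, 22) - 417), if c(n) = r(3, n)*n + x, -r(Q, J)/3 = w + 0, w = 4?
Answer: 172834/5 ≈ 34567.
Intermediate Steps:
r(Q, J) = -12 (r(Q, J) = -3*(4 + 0) = -3*4 = -12)
x = 1/10 ≈ 0.10000
c(n) = 1/10 - 12*n (c(n) = -12*n + 1/10 = 1/10 - 12*n)
c(7)*(M(-12, 22) - 417) = (1/10 - 12*7)*((-7 - 1*(-12)) - 417) = (1/10 - 84)*((-7 + 12) - 417) = -839*(5 - 417)/10 = -839/10*(-412) = 172834/5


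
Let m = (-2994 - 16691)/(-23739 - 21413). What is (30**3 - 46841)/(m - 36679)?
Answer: 895860832/1656110523 ≈ 0.54094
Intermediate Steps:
m = 19685/45152 (m = -19685/(-45152) = -19685*(-1/45152) = 19685/45152 ≈ 0.43597)
(30**3 - 46841)/(m - 36679) = (30**3 - 46841)/(19685/45152 - 36679) = (27000 - 46841)/(-1656110523/45152) = -19841*(-45152/1656110523) = 895860832/1656110523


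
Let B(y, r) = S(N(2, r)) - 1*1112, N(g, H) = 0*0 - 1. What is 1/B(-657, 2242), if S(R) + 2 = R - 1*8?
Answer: -1/1123 ≈ -0.00089047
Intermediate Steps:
N(g, H) = -1 (N(g, H) = 0 - 1 = -1)
S(R) = -10 + R (S(R) = -2 + (R - 1*8) = -2 + (R - 8) = -2 + (-8 + R) = -10 + R)
B(y, r) = -1123 (B(y, r) = (-10 - 1) - 1*1112 = -11 - 1112 = -1123)
1/B(-657, 2242) = 1/(-1123) = -1/1123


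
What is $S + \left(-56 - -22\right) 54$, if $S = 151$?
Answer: $-1685$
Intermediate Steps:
$S + \left(-56 - -22\right) 54 = 151 + \left(-56 - -22\right) 54 = 151 + \left(-56 + 22\right) 54 = 151 - 1836 = -1685$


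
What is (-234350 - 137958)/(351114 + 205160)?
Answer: -186154/278137 ≈ -0.66929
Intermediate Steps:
(-234350 - 137958)/(351114 + 205160) = -372308/556274 = -372308*1/556274 = -186154/278137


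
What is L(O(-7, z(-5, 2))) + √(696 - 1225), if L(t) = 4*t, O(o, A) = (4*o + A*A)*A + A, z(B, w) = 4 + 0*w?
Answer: -176 + 23*I ≈ -176.0 + 23.0*I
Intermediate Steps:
z(B, w) = 4 (z(B, w) = 4 + 0 = 4)
O(o, A) = A + A*(A² + 4*o) (O(o, A) = (4*o + A²)*A + A = (A² + 4*o)*A + A = A*(A² + 4*o) + A = A + A*(A² + 4*o))
L(O(-7, z(-5, 2))) + √(696 - 1225) = 4*(4*(1 + 4² + 4*(-7))) + √(696 - 1225) = 4*(4*(1 + 16 - 28)) + √(-529) = 4*(4*(-11)) + 23*I = 4*(-44) + 23*I = -176 + 23*I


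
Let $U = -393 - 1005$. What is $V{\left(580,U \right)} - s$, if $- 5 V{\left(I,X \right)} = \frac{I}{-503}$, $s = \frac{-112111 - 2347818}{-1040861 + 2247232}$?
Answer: $\frac{1377283323}{606804613} \approx 2.2697$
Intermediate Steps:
$U = -1398$ ($U = -393 - 1005 = -1398$)
$s = - \frac{2459929}{1206371} \approx -2.0391$
$V{\left(I,X \right)} = \frac{I}{2515}$ ($V{\left(I,X \right)} = - \frac{I \frac{1}{-503}}{5} = - \frac{I \left(- \frac{1}{503}\right)}{5} = - \frac{\left(- \frac{1}{503}\right) I}{5} = \frac{I}{2515}$)
$V{\left(580,U \right)} - s = \frac{1}{2515} \cdot 580 - - \frac{2459929}{1206371} = \frac{116}{503} + \frac{2459929}{1206371} = \frac{1377283323}{606804613}$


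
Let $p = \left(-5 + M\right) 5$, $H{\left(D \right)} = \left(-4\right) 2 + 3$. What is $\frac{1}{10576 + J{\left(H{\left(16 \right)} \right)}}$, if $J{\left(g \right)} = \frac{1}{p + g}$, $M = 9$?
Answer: $\frac{15}{158641} \approx 9.4553 \cdot 10^{-5}$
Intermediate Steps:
$H{\left(D \right)} = -5$ ($H{\left(D \right)} = -8 + 3 = -5$)
$p = 20$ ($p = \left(-5 + 9\right) 5 = 4 \cdot 5 = 20$)
$J{\left(g \right)} = \frac{1}{20 + g}$
$\frac{1}{10576 + J{\left(H{\left(16 \right)} \right)}} = \frac{1}{10576 + \frac{1}{20 - 5}} = \frac{1}{10576 + \frac{1}{15}} = \frac{1}{\frac{158641}{15}} = \frac{15}{158641}$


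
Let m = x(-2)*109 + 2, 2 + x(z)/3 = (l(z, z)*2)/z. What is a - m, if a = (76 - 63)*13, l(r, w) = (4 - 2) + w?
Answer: 821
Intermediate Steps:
l(r, w) = 2 + w
x(z) = -6 + 3*(4 + 2*z)/z (x(z) = -6 + 3*(((2 + z)*2)/z) = -6 + 3*((4 + 2*z)/z) = -6 + 3*(4 + 2*z)/z)
a = 169 (a = 13*13 = 169)
m = -652 (m = (12/(-2))*109 + 2 = (12*(-½))*109 + 2 = -6*109 + 2 = -654 + 2 = -652)
a - m = 169 - 1*(-652) = 169 + 652 = 821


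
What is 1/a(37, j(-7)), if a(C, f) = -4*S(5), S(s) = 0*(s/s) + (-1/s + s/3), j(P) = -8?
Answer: -15/88 ≈ -0.17045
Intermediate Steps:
S(s) = -1/s + s/3 (S(s) = 0*1 + (-1/s + s*(1/3)) = 0 + (-1/s + s/3) = -1/s + s/3)
a(C, f) = -88/15 (a(C, f) = -4*(-1/5 + (1/3)*5) = -4*(-1*1/5 + 5/3) = -4*(-1/5 + 5/3) = -4*22/15 = -88/15)
1/a(37, j(-7)) = 1/(-88/15) = -15/88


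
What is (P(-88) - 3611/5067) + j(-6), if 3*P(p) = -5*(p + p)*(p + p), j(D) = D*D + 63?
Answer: -261094298/5067 ≈ -51528.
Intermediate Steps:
j(D) = 63 + D² (j(D) = D² + 63 = 63 + D²)
P(p) = -20*p²/3 (P(p) = (-5*(p + p)*(p + p))/3 = (-5*2*p*2*p)/3 = (-20*p²)/3 = -20*p²/3)
(P(-88) - 3611/5067) + j(-6) = (-20/3*(-88)² - 3611/5067) + (63 + (-6)²) = (-20/3*7744 - 3611*1/5067) + (63 + 36) = (-154880/3 - 3611/5067) + 99 = -261595931/5067 + 99 = -261094298/5067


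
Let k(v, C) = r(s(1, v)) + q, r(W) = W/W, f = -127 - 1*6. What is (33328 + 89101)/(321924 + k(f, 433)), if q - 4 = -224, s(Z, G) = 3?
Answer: 122429/321705 ≈ 0.38056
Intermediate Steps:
f = -133 (f = -127 - 6 = -133)
r(W) = 1
q = -220 (q = 4 - 224 = -220)
k(v, C) = -219 (k(v, C) = 1 - 220 = -219)
(33328 + 89101)/(321924 + k(f, 433)) = (33328 + 89101)/(321924 - 219) = 122429/321705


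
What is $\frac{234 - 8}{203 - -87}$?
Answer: $\frac{113}{145} \approx 0.77931$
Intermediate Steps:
$\frac{234 - 8}{203 - -87} = \frac{226}{203 + 87} = \frac{226}{290} = 226 \cdot \frac{1}{290} = \frac{113}{145}$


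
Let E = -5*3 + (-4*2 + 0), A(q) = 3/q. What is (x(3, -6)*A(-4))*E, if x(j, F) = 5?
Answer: 345/4 ≈ 86.250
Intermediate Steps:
E = -23 (E = -15 + (-8 + 0) = -15 - 8 = -23)
(x(3, -6)*A(-4))*E = (5*(3/(-4)))*(-23) = (5*(3*(-¼)))*(-23) = (5*(-¾))*(-23) = -15/4*(-23) = 345/4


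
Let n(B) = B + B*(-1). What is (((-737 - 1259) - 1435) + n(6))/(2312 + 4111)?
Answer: -3431/6423 ≈ -0.53417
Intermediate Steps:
n(B) = 0 (n(B) = B - B = 0)
(((-737 - 1259) - 1435) + n(6))/(2312 + 4111) = (((-737 - 1259) - 1435) + 0)/(2312 + 4111) = ((-1996 - 1435) + 0)/6423 = (-3431 + 0)*(1/6423) = -3431*1/6423 = -3431/6423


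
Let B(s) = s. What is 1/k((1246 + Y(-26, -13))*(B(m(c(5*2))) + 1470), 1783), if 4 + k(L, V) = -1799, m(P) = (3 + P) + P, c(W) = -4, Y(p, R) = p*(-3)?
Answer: -1/1803 ≈ -0.00055463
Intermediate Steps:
Y(p, R) = -3*p
m(P) = 3 + 2*P
k(L, V) = -1803 (k(L, V) = -4 - 1799 = -1803)
1/k((1246 + Y(-26, -13))*(B(m(c(5*2))) + 1470), 1783) = 1/(-1803) = -1/1803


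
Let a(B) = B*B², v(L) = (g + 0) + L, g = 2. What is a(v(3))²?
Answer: 15625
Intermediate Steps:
v(L) = 2 + L (v(L) = (2 + 0) + L = 2 + L)
a(B) = B³
a(v(3))² = ((2 + 3)³)² = (5³)² = 125² = 15625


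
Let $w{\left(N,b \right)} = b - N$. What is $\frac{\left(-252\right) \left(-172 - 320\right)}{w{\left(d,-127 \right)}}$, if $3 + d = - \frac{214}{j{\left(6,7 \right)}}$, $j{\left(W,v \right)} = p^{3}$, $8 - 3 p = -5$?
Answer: $- \frac{136196424}{133325} \approx -1021.5$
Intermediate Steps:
$p = \frac{13}{3}$ ($p = \frac{8}{3} - - \frac{5}{3} = \frac{8}{3} + \frac{5}{3} = \frac{13}{3} \approx 4.3333$)
$j{\left(W,v \right)} = \frac{2197}{27}$ ($j{\left(W,v \right)} = \left(\frac{13}{3}\right)^{3} = \frac{2197}{27}$)
$d = - \frac{12369}{2197}$ ($d = -3 - \frac{214}{\frac{2197}{27}} = -3 - \frac{5778}{2197} = - \frac{12369}{2197} \approx -5.63$)
$\frac{\left(-252\right) \left(-172 - 320\right)}{w{\left(d,-127 \right)}} = \frac{\left(-252\right) \left(-172 - 320\right)}{-127 - - \frac{12369}{2197}} = \frac{\left(-252\right) \left(-492\right)}{-127 + \frac{12369}{2197}} = \frac{123984}{- \frac{266650}{2197}} = 123984 \left(- \frac{2197}{266650}\right) = - \frac{136196424}{133325}$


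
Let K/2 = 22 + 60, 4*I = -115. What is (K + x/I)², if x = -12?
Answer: 357512464/13225 ≈ 27033.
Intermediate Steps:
I = -115/4 (I = (¼)*(-115) = -115/4 ≈ -28.750)
K = 164 (K = 2*(22 + 60) = 2*82 = 164)
(K + x/I)² = (164 - 12/(-115/4))² = (164 - 12*(-4/115))² = (164 + 48/115)² = (18908/115)² = 357512464/13225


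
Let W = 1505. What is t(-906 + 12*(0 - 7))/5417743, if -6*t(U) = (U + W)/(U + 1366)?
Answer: -515/12222428208 ≈ -4.2136e-8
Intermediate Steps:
t(U) = -(1505 + U)/(6*(1366 + U)) (t(U) = -(U + 1505)/(6*(U + 1366)) = -(1505 + U)/(6*(1366 + U)))
t(-906 + 12*(0 - 7))/5417743 = ((-1505 - (-906 + 12*(0 - 7)))/(6*(1366 + (-906 + 12*(0 - 7)))))/5417743 = ((-1505 - (-906 + 12*(-7)))/(6*(1366 + (-906 + 12*(-7)))))*(1/5417743) = ((-1505 - (-906 - 84))/(6*(1366 + (-906 - 84))))*(1/5417743) = ((-1505 - 1*(-990))/(6*(1366 - 990)))*(1/5417743) = ((1/6)*(-1505 + 990)/376)*(1/5417743) = ((1/6)*(1/376)*(-515))*(1/5417743) = -515/2256*1/5417743 = -515/12222428208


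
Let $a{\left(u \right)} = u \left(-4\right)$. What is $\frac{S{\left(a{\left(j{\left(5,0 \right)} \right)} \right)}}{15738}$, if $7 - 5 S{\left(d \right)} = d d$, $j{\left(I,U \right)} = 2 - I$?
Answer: $- \frac{137}{78690} \approx -0.001741$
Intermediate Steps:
$a{\left(u \right)} = - 4 u$
$S{\left(d \right)} = \frac{7}{5} - \frac{d^{2}}{5}$ ($S{\left(d \right)} = \frac{7}{5} - \frac{d d}{5} = \frac{7}{5} - \frac{d^{2}}{5}$)
$\frac{S{\left(a{\left(j{\left(5,0 \right)} \right)} \right)}}{15738} = \frac{\frac{7}{5} - \frac{\left(- 4 \left(2 - 5\right)\right)^{2}}{5}}{15738} = \left(\frac{7}{5} - \frac{\left(- 4 \left(2 - 5\right)\right)^{2}}{5}\right) \frac{1}{15738} = \left(\frac{7}{5} - \frac{\left(\left(-4\right) \left(-3\right)\right)^{2}}{5}\right) \frac{1}{15738} = \left(\frac{7}{5} - \frac{12^{2}}{5}\right) \frac{1}{15738} = \left(\frac{7}{5} - \frac{144}{5}\right) \frac{1}{15738} = \left(- \frac{137}{5}\right) \frac{1}{15738} = - \frac{137}{78690}$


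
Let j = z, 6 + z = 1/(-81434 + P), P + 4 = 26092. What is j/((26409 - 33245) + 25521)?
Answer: -332077/1034140010 ≈ -0.00032111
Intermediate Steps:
P = 26088 (P = -4 + 26092 = 26088)
z = -332077/55346 (z = -6 + 1/(-81434 + 26088) = -6 + 1/(-55346) = -6 - 1/55346 = -332077/55346 ≈ -6.0000)
j = -332077/55346 ≈ -6.0000
j/((26409 - 33245) + 25521) = -332077/(55346*((26409 - 33245) + 25521)) = -332077/(55346*(-6836 + 25521)) = -332077/55346/18685 = -332077/55346*1/18685 = -332077/1034140010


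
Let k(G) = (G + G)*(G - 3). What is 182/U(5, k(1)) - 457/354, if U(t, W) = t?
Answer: 62143/1770 ≈ 35.109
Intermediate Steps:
k(G) = 2*G*(-3 + G) (k(G) = (2*G)*(-3 + G) = 2*G*(-3 + G))
182/U(5, k(1)) - 457/354 = 182/5 - 457/354 = 62143/1770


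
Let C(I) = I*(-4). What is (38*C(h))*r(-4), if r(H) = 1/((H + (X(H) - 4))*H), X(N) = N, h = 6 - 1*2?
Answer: -38/3 ≈ -12.667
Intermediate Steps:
h = 4 (h = 6 - 2 = 4)
C(I) = -4*I
r(H) = 1/(H*(-4 + 2*H)) (r(H) = 1/((H + (H - 4))*H) = 1/((H + (-4 + H))*H) = 1/((-4 + 2*H)*H) = 1/(H*(-4 + 2*H)))
(38*C(h))*r(-4) = (38*(-4*4))*((½)/(-4*(-2 - 4))) = (38*(-16))*((½)*(-¼)/(-6)) = -304*(-1)*(-1)/(4*6) = -608*1/48 = -38/3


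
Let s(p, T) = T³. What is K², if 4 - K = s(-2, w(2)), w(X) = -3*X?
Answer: 48400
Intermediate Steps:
K = 220 (K = 4 - (-3*2)³ = 4 - 1*(-6)³ = 4 - 1*(-216) = 4 + 216 = 220)
K² = 220² = 48400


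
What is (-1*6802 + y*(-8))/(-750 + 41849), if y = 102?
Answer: -7618/41099 ≈ -0.18536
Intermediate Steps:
(-1*6802 + y*(-8))/(-750 + 41849) = (-1*6802 + 102*(-8))/(-750 + 41849) = (-6802 - 816)/41099 = -7618*1/41099 = -7618/41099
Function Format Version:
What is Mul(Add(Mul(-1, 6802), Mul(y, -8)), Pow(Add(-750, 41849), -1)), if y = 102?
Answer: Rational(-7618, 41099) ≈ -0.18536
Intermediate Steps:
Mul(Add(Mul(-1, 6802), Mul(y, -8)), Pow(Add(-750, 41849), -1)) = Mul(Add(Mul(-1, 6802), Mul(102, -8)), Pow(Add(-750, 41849), -1)) = Mul(Add(-6802, -816), Pow(41099, -1)) = Mul(-7618, Rational(1, 41099)) = Rational(-7618, 41099)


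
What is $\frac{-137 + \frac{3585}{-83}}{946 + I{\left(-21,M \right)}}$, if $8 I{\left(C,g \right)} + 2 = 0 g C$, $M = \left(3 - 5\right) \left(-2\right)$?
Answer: $- \frac{59824}{313989} \approx -0.19053$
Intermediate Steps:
$M = 4$ ($M = \left(-2\right) \left(-2\right) = 4$)
$I{\left(C,g \right)} = - \frac{1}{4}$ ($I{\left(C,g \right)} = - \frac{1}{4} + \frac{0 g C}{8} = - \frac{1}{4} + \frac{0 C}{8} = - \frac{1}{4} + \frac{1}{8} \cdot 0 = - \frac{1}{4} + 0 = - \frac{1}{4}$)
$\frac{-137 + \frac{3585}{-83}}{946 + I{\left(-21,M \right)}} = \frac{-137 + \frac{3585}{-83}}{946 - \frac{1}{4}} = \frac{-137 + 3585 \left(- \frac{1}{83}\right)}{\frac{3783}{4}} = \left(-137 - \frac{3585}{83}\right) \frac{4}{3783} = \left(- \frac{14956}{83}\right) \frac{4}{3783} = - \frac{59824}{313989}$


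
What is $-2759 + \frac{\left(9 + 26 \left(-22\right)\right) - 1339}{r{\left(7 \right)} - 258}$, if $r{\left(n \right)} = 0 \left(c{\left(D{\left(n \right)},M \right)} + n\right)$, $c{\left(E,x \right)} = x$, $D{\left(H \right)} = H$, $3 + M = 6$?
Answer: $- \frac{118320}{43} \approx -2751.6$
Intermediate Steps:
$M = 3$ ($M = -3 + 6 = 3$)
$r{\left(n \right)} = 0$ ($r{\left(n \right)} = 0 \left(3 + n\right) = 0$)
$-2759 + \frac{\left(9 + 26 \left(-22\right)\right) - 1339}{r{\left(7 \right)} - 258} = -2759 + \frac{\left(9 + 26 \left(-22\right)\right) - 1339}{0 - 258} = -2759 + \frac{\left(9 - 572\right) - 1339}{-258} = -2759 + \left(-563 - 1339\right) \left(- \frac{1}{258}\right) = -2759 - - \frac{317}{43} = -2759 + \frac{317}{43} = - \frac{118320}{43}$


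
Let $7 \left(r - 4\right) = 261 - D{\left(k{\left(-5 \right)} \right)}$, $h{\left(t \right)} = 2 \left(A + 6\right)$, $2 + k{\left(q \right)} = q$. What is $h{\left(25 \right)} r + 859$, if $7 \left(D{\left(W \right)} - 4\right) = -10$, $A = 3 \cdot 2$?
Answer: $\frac{90211}{49} \approx 1841.0$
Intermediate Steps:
$k{\left(q \right)} = -2 + q$
$A = 6$
$h{\left(t \right)} = 24$ ($h{\left(t \right)} = 2 \left(6 + 6\right) = 2 \cdot 12 = 24$)
$D{\left(W \right)} = \frac{18}{7}$ ($D{\left(W \right)} = 4 + \frac{1}{7} \left(-10\right) = 4 - \frac{10}{7} = \frac{18}{7}$)
$r = \frac{2005}{49}$ ($r = 4 + \frac{261 - \frac{18}{7}}{7} = 4 + \frac{1}{7} \cdot \frac{1809}{7} = 4 + \frac{1809}{49} = \frac{2005}{49} \approx 40.918$)
$h{\left(25 \right)} r + 859 = 24 \cdot \frac{2005}{49} + 859 = \frac{48120}{49} + 859 = \frac{90211}{49}$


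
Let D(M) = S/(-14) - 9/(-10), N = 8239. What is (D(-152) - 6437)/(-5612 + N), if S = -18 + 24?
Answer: -450557/183890 ≈ -2.4501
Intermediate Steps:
S = 6
D(M) = 33/70 (D(M) = 6/(-14) - 9/(-10) = 6*(-1/14) - 9*(-1/10) = -3/7 + 9/10 = 33/70)
(D(-152) - 6437)/(-5612 + N) = (33/70 - 6437)/(-5612 + 8239) = -450557/70/2627 = -450557/70*1/2627 = -450557/183890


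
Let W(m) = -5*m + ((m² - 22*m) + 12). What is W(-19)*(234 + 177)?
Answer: 364146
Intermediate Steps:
W(m) = 12 + m² - 27*m (W(m) = -5*m + (12 + m² - 22*m) = 12 + m² - 27*m)
W(-19)*(234 + 177) = (12 + (-19)² - 27*(-19))*(234 + 177) = (12 + 361 + 513)*411 = 886*411 = 364146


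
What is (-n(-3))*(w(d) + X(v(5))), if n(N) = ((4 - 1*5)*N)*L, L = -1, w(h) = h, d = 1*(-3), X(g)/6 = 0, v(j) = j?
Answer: -9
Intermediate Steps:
X(g) = 0 (X(g) = 6*0 = 0)
d = -3
n(N) = N (n(N) = ((4 - 1*5)*N)*(-1) = ((4 - 5)*N)*(-1) = -N*(-1) = N)
(-n(-3))*(w(d) + X(v(5))) = (-1*(-3))*(-3 + 0) = 3*(-3) = -9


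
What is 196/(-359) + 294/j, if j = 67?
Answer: 92414/24053 ≈ 3.8421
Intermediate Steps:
196/(-359) + 294/j = 196/(-359) + 294/67 = 196*(-1/359) + 294*(1/67) = -196/359 + 294/67 = 92414/24053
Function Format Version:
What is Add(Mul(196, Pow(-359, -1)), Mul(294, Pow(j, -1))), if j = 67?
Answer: Rational(92414, 24053) ≈ 3.8421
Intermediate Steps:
Add(Mul(196, Pow(-359, -1)), Mul(294, Pow(j, -1))) = Add(Mul(196, Pow(-359, -1)), Mul(294, Pow(67, -1))) = Add(Mul(196, Rational(-1, 359)), Mul(294, Rational(1, 67))) = Add(Rational(-196, 359), Rational(294, 67)) = Rational(92414, 24053)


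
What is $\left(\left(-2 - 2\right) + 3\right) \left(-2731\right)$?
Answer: $2731$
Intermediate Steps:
$\left(\left(-2 - 2\right) + 3\right) \left(-2731\right) = \left(-4 + 3\right) \left(-2731\right) = \left(-1\right) \left(-2731\right) = 2731$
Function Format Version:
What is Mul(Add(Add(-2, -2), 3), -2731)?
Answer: 2731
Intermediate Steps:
Mul(Add(Add(-2, -2), 3), -2731) = Mul(Add(-4, 3), -2731) = Mul(-1, -2731) = 2731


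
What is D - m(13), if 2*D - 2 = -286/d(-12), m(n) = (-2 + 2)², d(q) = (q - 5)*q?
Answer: 61/204 ≈ 0.29902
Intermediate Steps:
d(q) = q*(-5 + q) (d(q) = (-5 + q)*q = q*(-5 + q))
m(n) = 0 (m(n) = 0² = 0)
D = 61/204 (D = 1 + (-286*(-1/(12*(-5 - 12))))/2 = 1 + (-286/((-12*(-17))))/2 = 1 + (-286/204)/2 = 1 + (-286*1/204)/2 = 1 + (½)*(-143/102) = 1 - 143/204 = 61/204 ≈ 0.29902)
D - m(13) = 61/204 - 1*0 = 61/204 + 0 = 61/204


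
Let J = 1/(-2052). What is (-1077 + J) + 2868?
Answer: 3675131/2052 ≈ 1791.0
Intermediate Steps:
J = -1/2052 ≈ -0.00048733
(-1077 + J) + 2868 = (-1077 - 1/2052) + 2868 = -2210005/2052 + 2868 = 3675131/2052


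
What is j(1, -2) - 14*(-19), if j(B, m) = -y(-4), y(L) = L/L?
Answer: 265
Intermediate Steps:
y(L) = 1
j(B, m) = -1
j(1, -2) - 14*(-19) = -1 - 14*(-19) = -1 + 266 = 265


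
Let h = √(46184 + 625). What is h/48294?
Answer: √5201/16098 ≈ 0.0044799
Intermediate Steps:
h = 3*√5201 (h = √46809 = 3*√5201 ≈ 216.35)
h/48294 = (3*√5201)/48294 = (3*√5201)*(1/48294) = √5201/16098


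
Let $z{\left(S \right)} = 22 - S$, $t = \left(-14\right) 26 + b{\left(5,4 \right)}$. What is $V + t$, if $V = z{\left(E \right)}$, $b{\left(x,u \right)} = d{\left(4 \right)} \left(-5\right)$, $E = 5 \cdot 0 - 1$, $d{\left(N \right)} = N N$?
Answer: $-421$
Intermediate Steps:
$d{\left(N \right)} = N^{2}$
$E = -1$ ($E = 0 - 1 = -1$)
$b{\left(x,u \right)} = -80$ ($b{\left(x,u \right)} = 4^{2} \left(-5\right) = 16 \left(-5\right) = -80$)
$t = -444$ ($t = \left(-14\right) 26 - 80 = -364 - 80 = -444$)
$V = 23$ ($V = 22 - -1 = 22 + 1 = 23$)
$V + t = 23 - 444 = -421$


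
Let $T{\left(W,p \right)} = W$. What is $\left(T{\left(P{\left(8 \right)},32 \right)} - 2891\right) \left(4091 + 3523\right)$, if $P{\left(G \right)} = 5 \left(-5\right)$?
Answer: $-22202424$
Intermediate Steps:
$P{\left(G \right)} = -25$
$\left(T{\left(P{\left(8 \right)},32 \right)} - 2891\right) \left(4091 + 3523\right) = \left(-25 - 2891\right) \left(4091 + 3523\right) = \left(-2916\right) 7614 = -22202424$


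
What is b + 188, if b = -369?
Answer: -181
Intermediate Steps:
b + 188 = -369 + 188 = -181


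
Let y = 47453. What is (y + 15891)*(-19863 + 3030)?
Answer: -1066269552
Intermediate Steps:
(y + 15891)*(-19863 + 3030) = (47453 + 15891)*(-19863 + 3030) = 63344*(-16833) = -1066269552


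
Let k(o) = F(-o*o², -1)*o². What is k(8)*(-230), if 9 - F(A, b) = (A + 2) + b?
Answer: -7654400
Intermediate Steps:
F(A, b) = 7 - A - b (F(A, b) = 9 - ((A + 2) + b) = 9 - ((2 + A) + b) = 9 - (2 + A + b) = 9 + (-2 - A - b) = 7 - A - b)
k(o) = o²*(8 + o³) (k(o) = (7 - (-1)*o*o² - 1*(-1))*o² = (7 - (-1)*o³ + 1)*o² = (7 + o³ + 1)*o² = (8 + o³)*o² = o²*(8 + o³))
k(8)*(-230) = (8²*(8 + 8³))*(-230) = (64*(8 + 512))*(-230) = (64*520)*(-230) = 33280*(-230) = -7654400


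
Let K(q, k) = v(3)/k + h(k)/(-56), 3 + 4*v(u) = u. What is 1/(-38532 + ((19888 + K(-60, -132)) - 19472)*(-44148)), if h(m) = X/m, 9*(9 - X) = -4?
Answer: 5544/9329138898677 ≈ 5.9427e-10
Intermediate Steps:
X = 85/9 (X = 9 - ⅑*(-4) = 9 + 4/9 = 85/9 ≈ 9.4444)
v(u) = -¾ + u/4
h(m) = 85/(9*m)
K(q, k) = -85/(504*k) (K(q, k) = (-¾ + (¼)*3)/k + (85/(9*k))/(-56) = (-¾ + ¾)/k + (85/(9*k))*(-1/56) = 0/k - 85/(504*k) = 0 - 85/(504*k) = -85/(504*k))
1/(-38532 + ((19888 + K(-60, -132)) - 19472)*(-44148)) = 1/(-38532 + ((19888 - 85/504/(-132)) - 19472)*(-44148)) = -1/44148/(-38532 + ((19888 - 85/504*(-1/132)) - 19472)) = -1/44148/(-38532 + ((19888 + 85/66528) - 19472)) = -1/44148/(-38532 + (1323108949/66528 - 19472)) = -1/44148/(-38532 + 27675733/66528) = -1/44148/(-2535781163/66528) = -66528/2535781163*(-1/44148) = 5544/9329138898677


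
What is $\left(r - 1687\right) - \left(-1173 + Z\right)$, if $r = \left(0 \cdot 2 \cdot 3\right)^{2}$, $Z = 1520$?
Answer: $-2034$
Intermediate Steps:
$r = 0$ ($r = \left(0 \cdot 3\right)^{2} = 0^{2} = 0$)
$\left(r - 1687\right) - \left(-1173 + Z\right) = \left(0 - 1687\right) + \left(1173 - 1520\right) = \left(0 - 1687\right) - 347 = -1687 - 347 = -2034$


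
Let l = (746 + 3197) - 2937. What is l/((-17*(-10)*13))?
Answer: 503/1105 ≈ 0.45520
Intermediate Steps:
l = 1006 (l = 3943 - 2937 = 1006)
l/((-17*(-10)*13)) = 1006/((-17*(-10)*13)) = 1006/((170*13)) = 1006/2210 = 1006*(1/2210) = 503/1105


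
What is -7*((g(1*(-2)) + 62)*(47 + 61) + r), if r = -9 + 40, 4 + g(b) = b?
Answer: -42553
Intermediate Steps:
g(b) = -4 + b
r = 31
-7*((g(1*(-2)) + 62)*(47 + 61) + r) = -7*(((-4 + 1*(-2)) + 62)*(47 + 61) + 31) = -7*(((-4 - 2) + 62)*108 + 31) = -7*((-6 + 62)*108 + 31) = -7*(56*108 + 31) = -7*(6048 + 31) = -7*6079 = -42553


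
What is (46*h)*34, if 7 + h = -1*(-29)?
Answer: 34408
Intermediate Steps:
h = 22 (h = -7 - 1*(-29) = -7 + 29 = 22)
(46*h)*34 = (46*22)*34 = 1012*34 = 34408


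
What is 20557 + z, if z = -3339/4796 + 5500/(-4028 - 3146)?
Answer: 353622085371/17203252 ≈ 20556.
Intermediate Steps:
z = -25165993/17203252 (z = -3339*1/4796 + 5500/(-7174) = -3339/4796 + 5500*(-1/7174) = -3339/4796 - 2750/3587 = -25165993/17203252 ≈ -1.4629)
20557 + z = 20557 - 25165993/17203252 = 353622085371/17203252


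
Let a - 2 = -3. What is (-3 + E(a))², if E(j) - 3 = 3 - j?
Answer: 16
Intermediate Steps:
a = -1 (a = 2 - 3 = -1)
E(j) = 6 - j (E(j) = 3 + (3 - j) = 6 - j)
(-3 + E(a))² = (-3 + (6 - 1*(-1)))² = (-3 + (6 + 1))² = (-3 + 7)² = 4² = 16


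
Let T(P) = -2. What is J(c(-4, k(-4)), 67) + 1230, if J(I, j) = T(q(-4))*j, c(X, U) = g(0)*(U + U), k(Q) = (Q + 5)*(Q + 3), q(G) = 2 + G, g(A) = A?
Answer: 1096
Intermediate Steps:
k(Q) = (3 + Q)*(5 + Q) (k(Q) = (5 + Q)*(3 + Q) = (3 + Q)*(5 + Q))
c(X, U) = 0 (c(X, U) = 0*(U + U) = 0*(2*U) = 0)
J(I, j) = -2*j
J(c(-4, k(-4)), 67) + 1230 = -2*67 + 1230 = -134 + 1230 = 1096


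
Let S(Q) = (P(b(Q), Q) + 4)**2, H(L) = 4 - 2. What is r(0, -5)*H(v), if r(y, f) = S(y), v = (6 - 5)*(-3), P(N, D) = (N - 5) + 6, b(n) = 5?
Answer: 200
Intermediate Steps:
P(N, D) = 1 + N (P(N, D) = (-5 + N) + 6 = 1 + N)
v = -3 (v = 1*(-3) = -3)
H(L) = 2
S(Q) = 100 (S(Q) = ((1 + 5) + 4)**2 = (6 + 4)**2 = 10**2 = 100)
r(y, f) = 100
r(0, -5)*H(v) = 100*2 = 200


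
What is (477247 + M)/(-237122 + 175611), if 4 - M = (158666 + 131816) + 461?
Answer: -186308/61511 ≈ -3.0289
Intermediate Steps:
M = -290939 (M = 4 - ((158666 + 131816) + 461) = 4 - (290482 + 461) = 4 - 1*290943 = 4 - 290943 = -290939)
(477247 + M)/(-237122 + 175611) = (477247 - 290939)/(-237122 + 175611) = 186308/(-61511) = 186308*(-1/61511) = -186308/61511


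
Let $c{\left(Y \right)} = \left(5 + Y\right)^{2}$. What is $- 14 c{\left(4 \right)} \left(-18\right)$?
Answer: $20412$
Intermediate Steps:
$- 14 c{\left(4 \right)} \left(-18\right) = - 14 \left(5 + 4\right)^{2} \left(-18\right) = - 14 \cdot 9^{2} \left(-18\right) = \left(-14\right) 81 \left(-18\right) = \left(-1134\right) \left(-18\right) = 20412$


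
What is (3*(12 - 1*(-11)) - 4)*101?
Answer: 6565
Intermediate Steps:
(3*(12 - 1*(-11)) - 4)*101 = (3*(12 + 11) - 4)*101 = (3*23 - 4)*101 = (69 - 4)*101 = 65*101 = 6565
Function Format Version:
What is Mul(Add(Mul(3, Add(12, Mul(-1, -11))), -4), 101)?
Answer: 6565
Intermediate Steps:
Mul(Add(Mul(3, Add(12, Mul(-1, -11))), -4), 101) = Mul(Add(Mul(3, Add(12, 11)), -4), 101) = Mul(Add(Mul(3, 23), -4), 101) = Mul(Add(69, -4), 101) = Mul(65, 101) = 6565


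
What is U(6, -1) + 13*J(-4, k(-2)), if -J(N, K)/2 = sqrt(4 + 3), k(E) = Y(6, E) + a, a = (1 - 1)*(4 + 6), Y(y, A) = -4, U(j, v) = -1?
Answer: -1 - 26*sqrt(7) ≈ -69.790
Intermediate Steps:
a = 0 (a = 0*10 = 0)
k(E) = -4 (k(E) = -4 + 0 = -4)
J(N, K) = -2*sqrt(7) (J(N, K) = -2*sqrt(4 + 3) = -2*sqrt(7))
U(6, -1) + 13*J(-4, k(-2)) = -1 + 13*(-2*sqrt(7)) = -1 - 26*sqrt(7)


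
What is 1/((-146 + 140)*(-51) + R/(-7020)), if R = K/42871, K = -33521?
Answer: 300954420/92092086041 ≈ 0.0032680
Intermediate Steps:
R = -33521/42871 ≈ -0.78190
1/((-146 + 140)*(-51) + R/(-7020)) = 1/((-146 + 140)*(-51) - 33521/42871/(-7020)) = 1/(-6*(-51) - 33521/42871*(-1/7020)) = 1/(306 + 33521/300954420) = 1/(92092086041/300954420) = 300954420/92092086041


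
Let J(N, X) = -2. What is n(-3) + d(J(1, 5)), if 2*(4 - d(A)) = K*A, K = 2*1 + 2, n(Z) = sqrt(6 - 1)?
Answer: 8 + sqrt(5) ≈ 10.236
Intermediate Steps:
n(Z) = sqrt(5)
K = 4 (K = 2 + 2 = 4)
d(A) = 4 - 2*A
n(-3) + d(J(1, 5)) = sqrt(5) + (4 - 2*(-2)) = sqrt(5) + (4 + 4) = sqrt(5) + 8 = 8 + sqrt(5)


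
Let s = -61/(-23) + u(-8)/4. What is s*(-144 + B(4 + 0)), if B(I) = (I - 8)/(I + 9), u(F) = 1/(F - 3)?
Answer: -1248009/3289 ≈ -379.45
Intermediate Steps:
u(F) = 1/(-3 + F)
s = 2661/1012 (s = -61/(-23) + 1/(-3 - 8*4) = -61*(-1/23) + (¼)/(-11) = 61/23 - 1/11*¼ = 61/23 - 1/44 = 2661/1012 ≈ 2.6294)
B(I) = (-8 + I)/(9 + I)
s*(-144 + B(4 + 0)) = 2661*(-144 + (-8 + (4 + 0))/(9 + (4 + 0)))/1012 = 2661*(-144 + (-8 + 4)/(9 + 4))/1012 = 2661*(-144 - 4/13)/1012 = (2661/1012)*(-1876/13) = -1248009/3289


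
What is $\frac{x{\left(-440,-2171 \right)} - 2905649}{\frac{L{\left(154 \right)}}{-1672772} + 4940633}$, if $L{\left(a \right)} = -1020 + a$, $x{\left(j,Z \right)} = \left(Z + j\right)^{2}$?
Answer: $\frac{3271667697392}{4132276272771} \approx 0.79173$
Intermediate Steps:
$\frac{x{\left(-440,-2171 \right)} - 2905649}{\frac{L{\left(154 \right)}}{-1672772} + 4940633} = \frac{\left(-2171 - 440\right)^{2} - 2905649}{\frac{-1020 + 154}{-1672772} + 4940633} = \frac{\left(-2611\right)^{2} - 2905649}{\left(-866\right) \left(- \frac{1}{1672772}\right) + 4940633} = \frac{6817321 - 2905649}{\frac{433}{836386} + 4940633} = \frac{3911672}{\frac{4132276272771}{836386}} = 3911672 \cdot \frac{836386}{4132276272771} = \frac{3271667697392}{4132276272771}$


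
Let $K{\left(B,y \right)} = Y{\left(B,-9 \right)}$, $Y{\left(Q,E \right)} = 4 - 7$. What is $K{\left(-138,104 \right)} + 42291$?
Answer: $42288$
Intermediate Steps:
$Y{\left(Q,E \right)} = -3$
$K{\left(B,y \right)} = -3$
$K{\left(-138,104 \right)} + 42291 = -3 + 42291 = 42288$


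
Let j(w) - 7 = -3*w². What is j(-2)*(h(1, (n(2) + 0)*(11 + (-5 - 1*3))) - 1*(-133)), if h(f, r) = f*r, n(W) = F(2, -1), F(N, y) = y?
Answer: -650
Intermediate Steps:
n(W) = -1
j(w) = 7 - 3*w²
j(-2)*(h(1, (n(2) + 0)*(11 + (-5 - 1*3))) - 1*(-133)) = (7 - 3*(-2)²)*(1*((-1 + 0)*(11 + (-5 - 1*3))) - 1*(-133)) = (7 - 3*4)*(1*(-(11 + (-5 - 3))) + 133) = (7 - 12)*(1*(-(11 - 8)) + 133) = -5*(1*(-1*3) + 133) = -5*(1*(-3) + 133) = -5*(-3 + 133) = -5*130 = -650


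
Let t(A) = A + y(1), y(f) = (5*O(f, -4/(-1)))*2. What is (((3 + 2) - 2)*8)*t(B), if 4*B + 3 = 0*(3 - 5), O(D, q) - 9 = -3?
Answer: 1422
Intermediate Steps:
O(D, q) = 6 (O(D, q) = 9 - 3 = 6)
B = -3/4 (B = -3/4 + (0*(3 - 5))/4 = -3/4 + (0*(-2))/4 = -3/4 + (1/4)*0 = -3/4 + 0 = -3/4 ≈ -0.75000)
y(f) = 60 (y(f) = (5*6)*2 = 30*2 = 60)
t(A) = 60 + A (t(A) = A + 60 = 60 + A)
(((3 + 2) - 2)*8)*t(B) = (((3 + 2) - 2)*8)*(60 - 3/4) = ((5 - 2)*8)*(237/4) = (3*8)*(237/4) = 24*(237/4) = 1422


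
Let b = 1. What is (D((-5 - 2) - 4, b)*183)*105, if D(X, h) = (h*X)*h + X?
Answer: -422730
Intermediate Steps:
D(X, h) = X + X*h² (D(X, h) = (X*h)*h + X = X*h² + X = X + X*h²)
(D((-5 - 2) - 4, b)*183)*105 = ((((-5 - 2) - 4)*(1 + 1²))*183)*105 = (((-7 - 4)*(1 + 1))*183)*105 = (-11*2*183)*105 = -22*183*105 = -4026*105 = -422730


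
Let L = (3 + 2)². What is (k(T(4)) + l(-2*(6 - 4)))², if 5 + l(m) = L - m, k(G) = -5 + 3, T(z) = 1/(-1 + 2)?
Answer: 484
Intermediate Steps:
T(z) = 1 (T(z) = 1/1 = 1)
L = 25 (L = 5² = 25)
k(G) = -2
l(m) = 20 - m (l(m) = -5 + (25 - m) = 20 - m)
(k(T(4)) + l(-2*(6 - 4)))² = (-2 + (20 - (-2)*(6 - 4)))² = (-2 + (20 - (-2)*2))² = (-2 + (20 - 1*(-4)))² = (-2 + (20 + 4))² = (-2 + 24)² = 22² = 484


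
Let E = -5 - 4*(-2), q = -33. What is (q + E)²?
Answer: 900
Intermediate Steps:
E = 3 (E = -5 + 8 = 3)
(q + E)² = (-33 + 3)² = (-30)² = 900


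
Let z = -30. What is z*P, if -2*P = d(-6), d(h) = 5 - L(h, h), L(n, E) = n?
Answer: 165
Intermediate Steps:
d(h) = 5 - h
P = -11/2 (P = -(5 - 1*(-6))/2 = -(5 + 6)/2 = -½*11 = -11/2 ≈ -5.5000)
z*P = -30*(-11/2) = 165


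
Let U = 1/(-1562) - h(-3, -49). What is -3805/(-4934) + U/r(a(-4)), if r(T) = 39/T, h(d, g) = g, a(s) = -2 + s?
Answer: -339001393/50094902 ≈ -6.7672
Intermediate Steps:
U = 76537/1562 (U = 1/(-1562) - 1*(-49) = -1/1562 + 49 = 76537/1562 ≈ 48.999)
-3805/(-4934) + U/r(a(-4)) = -3805/(-4934) + 76537/(1562*((39/(-2 - 4)))) = -3805*(-1/4934) + 76537/(1562*((39/(-6)))) = 3805/4934 + 76537/(1562*((39*(-⅙)))) = 3805/4934 + 76537/(1562*(-13/2)) = 3805/4934 + (76537/1562)*(-2/13) = 3805/4934 - 76537/10153 = -339001393/50094902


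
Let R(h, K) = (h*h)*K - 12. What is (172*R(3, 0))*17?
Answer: -35088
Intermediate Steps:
R(h, K) = -12 + K*h² (R(h, K) = h²*K - 12 = K*h² - 12 = -12 + K*h²)
(172*R(3, 0))*17 = (172*(-12 + 0*3²))*17 = (172*(-12 + 0*9))*17 = (172*(-12 + 0))*17 = (172*(-12))*17 = -2064*17 = -35088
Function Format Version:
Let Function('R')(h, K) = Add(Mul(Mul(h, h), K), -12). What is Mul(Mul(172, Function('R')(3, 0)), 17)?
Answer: -35088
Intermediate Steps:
Function('R')(h, K) = Add(-12, Mul(K, Pow(h, 2))) (Function('R')(h, K) = Add(Mul(Pow(h, 2), K), -12) = Add(Mul(K, Pow(h, 2)), -12) = Add(-12, Mul(K, Pow(h, 2))))
Mul(Mul(172, Function('R')(3, 0)), 17) = Mul(Mul(172, Add(-12, Mul(0, Pow(3, 2)))), 17) = Mul(Mul(172, Add(-12, Mul(0, 9))), 17) = Mul(Mul(172, Add(-12, 0)), 17) = Mul(Mul(172, -12), 17) = Mul(-2064, 17) = -35088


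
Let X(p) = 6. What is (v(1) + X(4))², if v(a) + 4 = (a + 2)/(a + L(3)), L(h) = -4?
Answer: 1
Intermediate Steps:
v(a) = -4 + (2 + a)/(-4 + a) (v(a) = -4 + (a + 2)/(a - 4) = -4 + (2 + a)/(-4 + a))
(v(1) + X(4))² = (3*(6 - 1*1)/(-4 + 1) + 6)² = (3*(6 - 1)/(-3) + 6)² = (3*(-⅓)*5 + 6)² = (-5 + 6)² = 1² = 1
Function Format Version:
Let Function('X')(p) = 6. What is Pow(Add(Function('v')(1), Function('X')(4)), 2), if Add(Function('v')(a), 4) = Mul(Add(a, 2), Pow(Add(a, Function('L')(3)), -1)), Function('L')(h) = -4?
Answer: 1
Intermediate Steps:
Function('v')(a) = Add(-4, Mul(Pow(Add(-4, a), -1), Add(2, a))) (Function('v')(a) = Add(-4, Mul(Add(a, 2), Pow(Add(a, -4), -1))) = Add(-4, Mul(Add(2, a), Pow(Add(-4, a), -1))) = Add(-4, Mul(Pow(Add(-4, a), -1), Add(2, a))))
Pow(Add(Function('v')(1), Function('X')(4)), 2) = Pow(Add(Mul(3, Pow(Add(-4, 1), -1), Add(6, Mul(-1, 1))), 6), 2) = Pow(Add(Mul(3, Pow(-3, -1), Add(6, -1)), 6), 2) = Pow(Add(Mul(3, Rational(-1, 3), 5), 6), 2) = Pow(Add(-5, 6), 2) = Pow(1, 2) = 1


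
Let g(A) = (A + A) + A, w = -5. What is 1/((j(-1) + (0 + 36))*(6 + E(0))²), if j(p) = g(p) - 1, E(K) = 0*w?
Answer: 1/1152 ≈ 0.00086806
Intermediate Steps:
E(K) = 0 (E(K) = 0*(-5) = 0)
g(A) = 3*A (g(A) = 2*A + A = 3*A)
j(p) = -1 + 3*p (j(p) = 3*p - 1 = -1 + 3*p)
1/((j(-1) + (0 + 36))*(6 + E(0))²) = 1/(((-1 + 3*(-1)) + (0 + 36))*(6 + 0)²) = 1/(((-1 - 3) + 36)*6²) = 1/((-4 + 36)*36) = 1/(32*36) = 1/1152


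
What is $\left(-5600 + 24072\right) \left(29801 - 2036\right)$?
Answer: $512875080$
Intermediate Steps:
$\left(-5600 + 24072\right) \left(29801 - 2036\right) = 18472 \cdot 27765 = 512875080$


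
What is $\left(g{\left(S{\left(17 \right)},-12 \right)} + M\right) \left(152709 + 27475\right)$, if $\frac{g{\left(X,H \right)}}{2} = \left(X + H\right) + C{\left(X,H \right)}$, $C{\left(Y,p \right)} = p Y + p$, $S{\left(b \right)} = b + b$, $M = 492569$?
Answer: $88609626232$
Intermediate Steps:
$S{\left(b \right)} = 2 b$
$C{\left(Y,p \right)} = p + Y p$ ($C{\left(Y,p \right)} = Y p + p = p + Y p$)
$g{\left(X,H \right)} = 2 H + 2 X + 2 H \left(1 + X\right)$ ($g{\left(X,H \right)} = 2 \left(\left(X + H\right) + H \left(1 + X\right)\right) = 2 \left(\left(H + X\right) + H \left(1 + X\right)\right) = 2 \left(H + X + H \left(1 + X\right)\right) = 2 H + 2 X + 2 H \left(1 + X\right)$)
$\left(g{\left(S{\left(17 \right)},-12 \right)} + M\right) \left(152709 + 27475\right) = \left(\left(2 \left(-12\right) + 2 \cdot 2 \cdot 17 + 2 \left(-12\right) \left(1 + 2 \cdot 17\right)\right) + 492569\right) \left(152709 + 27475\right) = \left(\left(-24 + 2 \cdot 34 + 2 \left(-12\right) \left(1 + 34\right)\right) + 492569\right) 180184 = \left(\left(-24 + 68 + 2 \left(-12\right) 35\right) + 492569\right) 180184 = \left(\left(-24 + 68 - 840\right) + 492569\right) 180184 = \left(-796 + 492569\right) 180184 = 491773 \cdot 180184 = 88609626232$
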